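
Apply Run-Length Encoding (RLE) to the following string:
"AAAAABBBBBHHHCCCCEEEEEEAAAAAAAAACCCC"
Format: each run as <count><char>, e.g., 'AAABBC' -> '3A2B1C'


Scanning runs left to right:
  i=0: run of 'A' x 5 -> '5A'
  i=5: run of 'B' x 5 -> '5B'
  i=10: run of 'H' x 3 -> '3H'
  i=13: run of 'C' x 4 -> '4C'
  i=17: run of 'E' x 6 -> '6E'
  i=23: run of 'A' x 9 -> '9A'
  i=32: run of 'C' x 4 -> '4C'

RLE = 5A5B3H4C6E9A4C


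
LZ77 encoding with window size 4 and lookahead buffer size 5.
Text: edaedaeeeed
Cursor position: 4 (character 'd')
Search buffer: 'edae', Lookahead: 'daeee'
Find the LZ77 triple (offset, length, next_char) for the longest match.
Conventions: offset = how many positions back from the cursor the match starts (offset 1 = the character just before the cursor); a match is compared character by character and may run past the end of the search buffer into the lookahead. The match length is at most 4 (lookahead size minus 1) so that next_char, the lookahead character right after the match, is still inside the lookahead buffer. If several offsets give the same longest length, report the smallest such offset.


Try each offset into the search buffer:
  offset=1 (pos 3, char 'e'): match length 0
  offset=2 (pos 2, char 'a'): match length 0
  offset=3 (pos 1, char 'd'): match length 3
  offset=4 (pos 0, char 'e'): match length 0
Longest match has length 3 at offset 3.
next_char = character at position 4 + 3 = 7 -> 'e'

Best match: offset=3, length=3 (matching 'dae' starting at position 1)
LZ77 triple: (3, 3, 'e')


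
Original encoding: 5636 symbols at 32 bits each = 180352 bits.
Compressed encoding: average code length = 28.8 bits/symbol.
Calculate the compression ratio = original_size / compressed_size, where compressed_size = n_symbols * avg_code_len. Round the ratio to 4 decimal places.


original_size = n_symbols * orig_bits = 5636 * 32 = 180352 bits
compressed_size = n_symbols * avg_code_len = 5636 * 28.8 = 162316.8 bits
ratio = original_size / compressed_size = 180352 / 162316.8 = 1.1111

Compression ratio = 1.1111


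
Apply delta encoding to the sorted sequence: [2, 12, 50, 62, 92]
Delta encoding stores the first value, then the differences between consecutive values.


First value: 2
Deltas:
  12 - 2 = 10
  50 - 12 = 38
  62 - 50 = 12
  92 - 62 = 30


Delta encoded: [2, 10, 38, 12, 30]


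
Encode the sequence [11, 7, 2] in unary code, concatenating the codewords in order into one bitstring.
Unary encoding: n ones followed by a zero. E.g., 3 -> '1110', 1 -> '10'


Encode each number as n ones followed by a terminating 0:
  11 -> 111111111110 (12 bits)
  7 -> 11111110 (8 bits)
  2 -> 110 (3 bits)
Total length = 12 + 8 + 3 = 23 bits.

Unary([11, 7, 2]) = 11111111111011111110110 (23 bits)


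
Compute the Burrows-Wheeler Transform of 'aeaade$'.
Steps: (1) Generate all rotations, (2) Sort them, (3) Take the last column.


Rotations (sorted):
  0: $aeaade -> last char: e
  1: aade$ae -> last char: e
  2: ade$aea -> last char: a
  3: aeaade$ -> last char: $
  4: de$aeaa -> last char: a
  5: e$aeaad -> last char: d
  6: eaade$a -> last char: a


BWT = eea$ada


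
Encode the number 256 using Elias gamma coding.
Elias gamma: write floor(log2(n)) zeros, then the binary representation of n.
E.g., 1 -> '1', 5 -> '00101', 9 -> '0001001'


num_bits = floor(log2(256)) + 1 = 9
leading_zeros = num_bits - 1 = 8
binary(256) = 100000000

Elias gamma(256) = '00000000' + '100000000' = 00000000100000000 (17 bits)


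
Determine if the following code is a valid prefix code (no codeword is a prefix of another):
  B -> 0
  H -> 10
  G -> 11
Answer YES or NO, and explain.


Checking each pair (does one codeword prefix another?):
  B='0' vs H='10': no prefix
  B='0' vs G='11': no prefix
  H='10' vs B='0': no prefix
  H='10' vs G='11': no prefix
  G='11' vs B='0': no prefix
  G='11' vs H='10': no prefix
No violation found over all pairs.

YES -- this is a valid prefix code. No codeword is a prefix of any other codeword.


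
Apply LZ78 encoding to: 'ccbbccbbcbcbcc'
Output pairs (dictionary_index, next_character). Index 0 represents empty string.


LZ78 encoding steps:
Dictionary: {0: ''}
Step 1: w='' (idx 0), next='c' -> output (0, 'c'), add 'c' as idx 1
Step 2: w='c' (idx 1), next='b' -> output (1, 'b'), add 'cb' as idx 2
Step 3: w='' (idx 0), next='b' -> output (0, 'b'), add 'b' as idx 3
Step 4: w='c' (idx 1), next='c' -> output (1, 'c'), add 'cc' as idx 4
Step 5: w='b' (idx 3), next='b' -> output (3, 'b'), add 'bb' as idx 5
Step 6: w='cb' (idx 2), next='c' -> output (2, 'c'), add 'cbc' as idx 6
Step 7: w='b' (idx 3), next='c' -> output (3, 'c'), add 'bc' as idx 7
Step 8: w='c' (idx 1), end of input -> output (1, '')


Encoded: [(0, 'c'), (1, 'b'), (0, 'b'), (1, 'c'), (3, 'b'), (2, 'c'), (3, 'c'), (1, '')]


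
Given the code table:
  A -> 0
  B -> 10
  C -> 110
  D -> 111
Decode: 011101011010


Decoding:
0 -> A
111 -> D
0 -> A
10 -> B
110 -> C
10 -> B


Result: ADABCB


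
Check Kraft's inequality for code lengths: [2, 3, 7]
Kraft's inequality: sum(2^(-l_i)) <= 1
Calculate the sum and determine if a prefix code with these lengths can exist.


Sum = 2^(-2) + 2^(-3) + 2^(-7)
    = 0.25 + 0.125 + 0.0078125
    = 49/128 = 0.3828125
Since 0.3828125 <= 1, Kraft's inequality IS satisfied.
A prefix code with these lengths CAN exist.

Kraft sum = 0.3828125. Satisfied.


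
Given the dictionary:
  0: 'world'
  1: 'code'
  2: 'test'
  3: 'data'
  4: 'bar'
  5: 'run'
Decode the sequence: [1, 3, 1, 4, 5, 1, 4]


Look up each index in the dictionary:
  1 -> 'code'
  3 -> 'data'
  1 -> 'code'
  4 -> 'bar'
  5 -> 'run'
  1 -> 'code'
  4 -> 'bar'

Decoded: "code data code bar run code bar"


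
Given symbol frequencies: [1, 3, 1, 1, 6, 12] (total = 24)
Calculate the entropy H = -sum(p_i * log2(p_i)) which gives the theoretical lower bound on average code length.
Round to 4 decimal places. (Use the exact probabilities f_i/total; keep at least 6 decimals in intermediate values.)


Per-symbol terms -p_i * log2(p_i) with p_i = f_i/24:
  p = 1/24 = 0.041667: log2(p) = -4.584963, -p*log2(p) = 0.191040
  p = 3/24 = 0.125000: log2(p) = -3.000000, -p*log2(p) = 0.375000
  p = 1/24 = 0.041667: log2(p) = -4.584963, -p*log2(p) = 0.191040
  p = 1/24 = 0.041667: log2(p) = -4.584963, -p*log2(p) = 0.191040
  p = 6/24 = 0.250000: log2(p) = -2.000000, -p*log2(p) = 0.500000
  p = 12/24 = 0.500000: log2(p) = -1.000000, -p*log2(p) = 0.500000
H = 0.191040 + 0.375000 + 0.191040 + 0.191040 + 0.500000 + 0.500000 = 1.948120

H = 1.9481 bits/symbol


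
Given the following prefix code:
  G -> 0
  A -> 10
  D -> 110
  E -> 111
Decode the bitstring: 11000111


Decoding step by step:
Bits 110 -> D
Bits 0 -> G
Bits 0 -> G
Bits 111 -> E


Decoded message: DGGE


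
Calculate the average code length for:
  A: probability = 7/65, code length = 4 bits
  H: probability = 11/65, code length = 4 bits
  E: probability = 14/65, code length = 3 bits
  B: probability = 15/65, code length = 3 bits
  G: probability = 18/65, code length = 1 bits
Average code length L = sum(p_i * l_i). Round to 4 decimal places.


Weighted contributions p_i * l_i:
  A: (7/65) * 4 = 28/65
  H: (11/65) * 4 = 44/65
  E: (14/65) * 3 = 42/65
  B: (15/65) * 3 = 45/65
  G: (18/65) * 1 = 18/65
Sum = (28 + 44 + 42 + 45 + 18)/65 = 177/65

L = 177/65 = 2.7231 bits/symbol


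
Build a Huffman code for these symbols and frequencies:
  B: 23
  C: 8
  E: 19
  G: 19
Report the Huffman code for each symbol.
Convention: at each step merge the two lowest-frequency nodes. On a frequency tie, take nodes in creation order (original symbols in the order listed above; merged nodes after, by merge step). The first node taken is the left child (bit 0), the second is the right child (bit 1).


Huffman tree construction:
Step 1: Merge C(8) + E(19) = 27
Step 2: Merge G(19) + B(23) = 42
Step 3: Merge (C+E)(27) + (G+B)(42) = 69
Read each symbol's code off the tree from the root (left child = 0, right child = 1).

Codes:
  B: 11 (length 2)
  C: 00 (length 2)
  E: 01 (length 2)
  G: 10 (length 2)
Average code length: 138/69 = 2.0000 bits/symbol


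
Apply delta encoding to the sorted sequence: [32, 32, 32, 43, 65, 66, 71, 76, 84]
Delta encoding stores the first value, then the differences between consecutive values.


First value: 32
Deltas:
  32 - 32 = 0
  32 - 32 = 0
  43 - 32 = 11
  65 - 43 = 22
  66 - 65 = 1
  71 - 66 = 5
  76 - 71 = 5
  84 - 76 = 8


Delta encoded: [32, 0, 0, 11, 22, 1, 5, 5, 8]


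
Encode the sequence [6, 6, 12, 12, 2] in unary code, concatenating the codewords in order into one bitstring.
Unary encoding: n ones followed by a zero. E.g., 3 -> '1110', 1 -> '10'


Encode each number as n ones followed by a terminating 0:
  6 -> 1111110 (7 bits)
  6 -> 1111110 (7 bits)
  12 -> 1111111111110 (13 bits)
  12 -> 1111111111110 (13 bits)
  2 -> 110 (3 bits)
Total length = 7 + 7 + 13 + 13 + 3 = 43 bits.

Unary([6, 6, 12, 12, 2]) = 1111110111111011111111111101111111111110110 (43 bits)


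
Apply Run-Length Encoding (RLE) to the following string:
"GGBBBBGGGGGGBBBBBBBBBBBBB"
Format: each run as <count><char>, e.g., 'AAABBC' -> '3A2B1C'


Scanning runs left to right:
  i=0: run of 'G' x 2 -> '2G'
  i=2: run of 'B' x 4 -> '4B'
  i=6: run of 'G' x 6 -> '6G'
  i=12: run of 'B' x 13 -> '13B'

RLE = 2G4B6G13B


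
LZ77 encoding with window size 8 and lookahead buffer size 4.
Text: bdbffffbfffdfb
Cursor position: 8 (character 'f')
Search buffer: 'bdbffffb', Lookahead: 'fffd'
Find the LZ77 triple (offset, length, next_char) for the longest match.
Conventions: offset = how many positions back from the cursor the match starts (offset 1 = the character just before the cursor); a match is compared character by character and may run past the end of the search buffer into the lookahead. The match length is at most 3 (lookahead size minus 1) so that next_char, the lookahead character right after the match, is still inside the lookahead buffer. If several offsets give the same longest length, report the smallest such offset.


Try each offset into the search buffer:
  offset=1 (pos 7, char 'b'): match length 0
  offset=2 (pos 6, char 'f'): match length 1
  offset=3 (pos 5, char 'f'): match length 2
  offset=4 (pos 4, char 'f'): match length 3
  offset=5 (pos 3, char 'f'): match length 3
  offset=6 (pos 2, char 'b'): match length 0
  offset=7 (pos 1, char 'd'): match length 0
  offset=8 (pos 0, char 'b'): match length 0
Longest match has length 3, found at offsets 4, 5; take the smallest, offset 4.
next_char = character at position 8 + 3 = 11 -> 'd'

Best match: offset=4, length=3 (matching 'fff' starting at position 4)
LZ77 triple: (4, 3, 'd')


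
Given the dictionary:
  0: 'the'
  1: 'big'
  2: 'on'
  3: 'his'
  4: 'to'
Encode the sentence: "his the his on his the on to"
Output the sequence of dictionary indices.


Look up each word in the dictionary:
  'his' -> 3
  'the' -> 0
  'his' -> 3
  'on' -> 2
  'his' -> 3
  'the' -> 0
  'on' -> 2
  'to' -> 4

Encoded: [3, 0, 3, 2, 3, 0, 2, 4]


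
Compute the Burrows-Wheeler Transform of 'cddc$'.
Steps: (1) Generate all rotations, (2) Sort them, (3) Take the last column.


Rotations (sorted):
  0: $cddc -> last char: c
  1: c$cdd -> last char: d
  2: cddc$ -> last char: $
  3: dc$cd -> last char: d
  4: ddc$c -> last char: c


BWT = cd$dc


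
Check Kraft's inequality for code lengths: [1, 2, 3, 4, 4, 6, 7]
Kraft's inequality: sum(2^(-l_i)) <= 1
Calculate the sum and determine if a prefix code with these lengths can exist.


Sum = 2^(-1) + 2^(-2) + 2^(-3) + 2^(-4) + 2^(-4) + 2^(-6) + 2^(-7)
    = 0.5 + 0.25 + 0.125 + 0.0625 + 0.0625 + 0.015625 + 0.0078125
    = 131/128 = 1.0234375
Since 1.0234375 > 1, Kraft's inequality is NOT satisfied.
A prefix code with these lengths CANNOT exist.

Kraft sum = 1.0234375. Not satisfied.


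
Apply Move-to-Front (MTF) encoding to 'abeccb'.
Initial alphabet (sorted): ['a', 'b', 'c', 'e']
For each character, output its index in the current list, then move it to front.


MTF encoding:
'a': index 0 in ['a', 'b', 'c', 'e'] -> ['a', 'b', 'c', 'e']
'b': index 1 in ['a', 'b', 'c', 'e'] -> ['b', 'a', 'c', 'e']
'e': index 3 in ['b', 'a', 'c', 'e'] -> ['e', 'b', 'a', 'c']
'c': index 3 in ['e', 'b', 'a', 'c'] -> ['c', 'e', 'b', 'a']
'c': index 0 in ['c', 'e', 'b', 'a'] -> ['c', 'e', 'b', 'a']
'b': index 2 in ['c', 'e', 'b', 'a'] -> ['b', 'c', 'e', 'a']


Output: [0, 1, 3, 3, 0, 2]


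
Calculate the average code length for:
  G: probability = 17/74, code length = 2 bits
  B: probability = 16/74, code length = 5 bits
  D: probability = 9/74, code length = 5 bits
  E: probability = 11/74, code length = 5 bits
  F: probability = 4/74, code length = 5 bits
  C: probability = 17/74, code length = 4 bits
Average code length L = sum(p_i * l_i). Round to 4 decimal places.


Weighted contributions p_i * l_i:
  G: (17/74) * 2 = 34/74
  B: (16/74) * 5 = 80/74
  D: (9/74) * 5 = 45/74
  E: (11/74) * 5 = 55/74
  F: (4/74) * 5 = 20/74
  C: (17/74) * 4 = 68/74
Sum = (34 + 80 + 45 + 55 + 20 + 68)/74 = 302/74

L = 302/74 = 4.0811 bits/symbol


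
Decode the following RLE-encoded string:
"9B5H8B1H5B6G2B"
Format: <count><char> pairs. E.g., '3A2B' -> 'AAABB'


Expanding each <count><char> pair:
  9B -> 'BBBBBBBBB'
  5H -> 'HHHHH'
  8B -> 'BBBBBBBB'
  1H -> 'H'
  5B -> 'BBBBB'
  6G -> 'GGGGGG'
  2B -> 'BB'

Decoded = BBBBBBBBBHHHHHBBBBBBBBHBBBBBGGGGGGBB


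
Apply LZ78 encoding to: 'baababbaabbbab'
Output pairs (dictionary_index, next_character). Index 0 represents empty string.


LZ78 encoding steps:
Dictionary: {0: ''}
Step 1: w='' (idx 0), next='b' -> output (0, 'b'), add 'b' as idx 1
Step 2: w='' (idx 0), next='a' -> output (0, 'a'), add 'a' as idx 2
Step 3: w='a' (idx 2), next='b' -> output (2, 'b'), add 'ab' as idx 3
Step 4: w='ab' (idx 3), next='b' -> output (3, 'b'), add 'abb' as idx 4
Step 5: w='a' (idx 2), next='a' -> output (2, 'a'), add 'aa' as idx 5
Step 6: w='b' (idx 1), next='b' -> output (1, 'b'), add 'bb' as idx 6
Step 7: w='b' (idx 1), next='a' -> output (1, 'a'), add 'ba' as idx 7
Step 8: w='b' (idx 1), end of input -> output (1, '')


Encoded: [(0, 'b'), (0, 'a'), (2, 'b'), (3, 'b'), (2, 'a'), (1, 'b'), (1, 'a'), (1, '')]


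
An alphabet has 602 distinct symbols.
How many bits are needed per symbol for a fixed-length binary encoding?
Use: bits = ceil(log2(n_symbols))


log2(602) = 9.2336
Bracket: 2^9 = 512 < 602 <= 2^10 = 1024
So ceil(log2(602)) = 10

bits = ceil(log2(602)) = ceil(9.2336) = 10 bits


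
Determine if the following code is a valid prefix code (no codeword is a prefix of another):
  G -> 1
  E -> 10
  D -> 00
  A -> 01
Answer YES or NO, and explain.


Checking each pair (does one codeword prefix another?):
  G='1' vs E='10': prefix -- VIOLATION

NO -- this is NOT a valid prefix code. G (1) is a prefix of E (10).


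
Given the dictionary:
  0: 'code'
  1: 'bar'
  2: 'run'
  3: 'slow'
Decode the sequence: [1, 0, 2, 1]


Look up each index in the dictionary:
  1 -> 'bar'
  0 -> 'code'
  2 -> 'run'
  1 -> 'bar'

Decoded: "bar code run bar"


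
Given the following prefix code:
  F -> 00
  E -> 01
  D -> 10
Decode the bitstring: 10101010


Decoding step by step:
Bits 10 -> D
Bits 10 -> D
Bits 10 -> D
Bits 10 -> D


Decoded message: DDDD


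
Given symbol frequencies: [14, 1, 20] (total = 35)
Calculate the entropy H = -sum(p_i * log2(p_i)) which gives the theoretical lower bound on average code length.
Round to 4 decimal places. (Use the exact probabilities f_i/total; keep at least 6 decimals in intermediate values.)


Per-symbol terms -p_i * log2(p_i) with p_i = f_i/35:
  p = 14/35 = 0.400000: log2(p) = -1.321928, -p*log2(p) = 0.528771
  p = 1/35 = 0.028571: log2(p) = -5.129283, -p*log2(p) = 0.146551
  p = 20/35 = 0.571429: log2(p) = -0.807355, -p*log2(p) = 0.461346
H = 0.528771 + 0.146551 + 0.461346 = 1.136668

H = 1.1367 bits/symbol


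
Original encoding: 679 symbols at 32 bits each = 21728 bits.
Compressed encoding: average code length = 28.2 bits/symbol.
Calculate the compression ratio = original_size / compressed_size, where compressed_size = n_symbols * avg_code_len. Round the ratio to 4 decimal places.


original_size = n_symbols * orig_bits = 679 * 32 = 21728 bits
compressed_size = n_symbols * avg_code_len = 679 * 28.2 = 19147.8 bits
ratio = original_size / compressed_size = 21728 / 19147.8 = 1.1348

Compression ratio = 1.1348


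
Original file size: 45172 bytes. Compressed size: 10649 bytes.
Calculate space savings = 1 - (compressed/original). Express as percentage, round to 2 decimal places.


ratio = compressed/original = 10649/45172 = 0.235743
savings = 1 - ratio = 1 - 0.235743 = 0.764257
as a percentage: 0.764257 * 100 = 76.43%

Space savings = 1 - 10649/45172 = 76.43%


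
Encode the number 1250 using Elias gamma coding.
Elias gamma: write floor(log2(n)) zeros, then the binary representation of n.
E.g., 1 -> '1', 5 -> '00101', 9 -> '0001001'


num_bits = floor(log2(1250)) + 1 = 11
leading_zeros = num_bits - 1 = 10
binary(1250) = 10011100010

Elias gamma(1250) = '0000000000' + '10011100010' = 000000000010011100010 (21 bits)


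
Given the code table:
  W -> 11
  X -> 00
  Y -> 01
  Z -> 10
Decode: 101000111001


Decoding:
10 -> Z
10 -> Z
00 -> X
11 -> W
10 -> Z
01 -> Y


Result: ZZXWZY


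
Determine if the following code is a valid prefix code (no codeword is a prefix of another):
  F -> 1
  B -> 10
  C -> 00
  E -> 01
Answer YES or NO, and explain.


Checking each pair (does one codeword prefix another?):
  F='1' vs B='10': prefix -- VIOLATION

NO -- this is NOT a valid prefix code. F (1) is a prefix of B (10).


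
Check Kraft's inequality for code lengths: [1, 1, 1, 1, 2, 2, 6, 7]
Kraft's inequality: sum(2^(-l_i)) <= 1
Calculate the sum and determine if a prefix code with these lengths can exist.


Sum = 2^(-1) + 2^(-1) + 2^(-1) + 2^(-1) + 2^(-2) + 2^(-2) + 2^(-6) + 2^(-7)
    = 0.5 + 0.5 + 0.5 + 0.5 + 0.25 + 0.25 + 0.015625 + 0.0078125
    = 323/128 = 2.5234375
Since 2.5234375 > 1, Kraft's inequality is NOT satisfied.
A prefix code with these lengths CANNOT exist.

Kraft sum = 2.5234375. Not satisfied.


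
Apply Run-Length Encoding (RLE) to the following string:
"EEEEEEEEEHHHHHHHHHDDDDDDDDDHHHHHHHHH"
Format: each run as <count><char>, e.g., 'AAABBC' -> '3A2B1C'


Scanning runs left to right:
  i=0: run of 'E' x 9 -> '9E'
  i=9: run of 'H' x 9 -> '9H'
  i=18: run of 'D' x 9 -> '9D'
  i=27: run of 'H' x 9 -> '9H'

RLE = 9E9H9D9H


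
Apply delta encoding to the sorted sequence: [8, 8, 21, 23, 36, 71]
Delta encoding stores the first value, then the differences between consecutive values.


First value: 8
Deltas:
  8 - 8 = 0
  21 - 8 = 13
  23 - 21 = 2
  36 - 23 = 13
  71 - 36 = 35


Delta encoded: [8, 0, 13, 2, 13, 35]


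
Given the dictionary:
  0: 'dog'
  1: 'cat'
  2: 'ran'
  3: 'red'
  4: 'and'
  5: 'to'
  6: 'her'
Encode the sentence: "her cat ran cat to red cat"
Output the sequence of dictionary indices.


Look up each word in the dictionary:
  'her' -> 6
  'cat' -> 1
  'ran' -> 2
  'cat' -> 1
  'to' -> 5
  'red' -> 3
  'cat' -> 1

Encoded: [6, 1, 2, 1, 5, 3, 1]


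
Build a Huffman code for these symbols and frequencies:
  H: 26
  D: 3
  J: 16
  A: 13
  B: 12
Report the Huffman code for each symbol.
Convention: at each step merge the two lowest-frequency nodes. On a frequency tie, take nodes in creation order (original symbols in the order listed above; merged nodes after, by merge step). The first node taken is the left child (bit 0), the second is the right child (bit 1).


Huffman tree construction:
Step 1: Merge D(3) + B(12) = 15
Step 2: Merge A(13) + (D+B)(15) = 28
Step 3: Merge J(16) + H(26) = 42
Step 4: Merge (A+(D+B))(28) + (J+H)(42) = 70
Read each symbol's code off the tree from the root (left child = 0, right child = 1).

Codes:
  H: 11 (length 2)
  D: 010 (length 3)
  J: 10 (length 2)
  A: 00 (length 2)
  B: 011 (length 3)
Average code length: 155/70 = 2.2143 bits/symbol


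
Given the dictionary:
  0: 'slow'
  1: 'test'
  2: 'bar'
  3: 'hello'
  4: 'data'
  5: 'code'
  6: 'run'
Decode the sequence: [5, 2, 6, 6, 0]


Look up each index in the dictionary:
  5 -> 'code'
  2 -> 'bar'
  6 -> 'run'
  6 -> 'run'
  0 -> 'slow'

Decoded: "code bar run run slow"


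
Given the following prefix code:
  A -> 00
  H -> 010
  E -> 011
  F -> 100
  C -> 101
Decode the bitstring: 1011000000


Decoding step by step:
Bits 101 -> C
Bits 100 -> F
Bits 00 -> A
Bits 00 -> A


Decoded message: CFAA


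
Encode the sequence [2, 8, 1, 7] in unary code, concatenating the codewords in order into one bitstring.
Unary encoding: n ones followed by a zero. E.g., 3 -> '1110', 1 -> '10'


Encode each number as n ones followed by a terminating 0:
  2 -> 110 (3 bits)
  8 -> 111111110 (9 bits)
  1 -> 10 (2 bits)
  7 -> 11111110 (8 bits)
Total length = 3 + 9 + 2 + 8 = 22 bits.

Unary([2, 8, 1, 7]) = 1101111111101011111110 (22 bits)


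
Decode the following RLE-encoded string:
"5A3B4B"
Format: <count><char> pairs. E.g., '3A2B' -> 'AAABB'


Expanding each <count><char> pair:
  5A -> 'AAAAA'
  3B -> 'BBB'
  4B -> 'BBBB'

Decoded = AAAAABBBBBBB


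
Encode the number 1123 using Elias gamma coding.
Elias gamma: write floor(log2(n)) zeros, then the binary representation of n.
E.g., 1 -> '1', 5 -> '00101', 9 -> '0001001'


num_bits = floor(log2(1123)) + 1 = 11
leading_zeros = num_bits - 1 = 10
binary(1123) = 10001100011

Elias gamma(1123) = '0000000000' + '10001100011' = 000000000010001100011 (21 bits)


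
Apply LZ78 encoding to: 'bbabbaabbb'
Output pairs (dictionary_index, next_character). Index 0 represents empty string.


LZ78 encoding steps:
Dictionary: {0: ''}
Step 1: w='' (idx 0), next='b' -> output (0, 'b'), add 'b' as idx 1
Step 2: w='b' (idx 1), next='a' -> output (1, 'a'), add 'ba' as idx 2
Step 3: w='b' (idx 1), next='b' -> output (1, 'b'), add 'bb' as idx 3
Step 4: w='' (idx 0), next='a' -> output (0, 'a'), add 'a' as idx 4
Step 5: w='a' (idx 4), next='b' -> output (4, 'b'), add 'ab' as idx 5
Step 6: w='bb' (idx 3), end of input -> output (3, '')


Encoded: [(0, 'b'), (1, 'a'), (1, 'b'), (0, 'a'), (4, 'b'), (3, '')]


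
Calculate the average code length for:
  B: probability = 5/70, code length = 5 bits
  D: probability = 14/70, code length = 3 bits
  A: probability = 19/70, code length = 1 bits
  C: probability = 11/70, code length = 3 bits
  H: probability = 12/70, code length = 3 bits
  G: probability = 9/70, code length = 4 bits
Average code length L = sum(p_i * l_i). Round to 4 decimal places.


Weighted contributions p_i * l_i:
  B: (5/70) * 5 = 25/70
  D: (14/70) * 3 = 42/70
  A: (19/70) * 1 = 19/70
  C: (11/70) * 3 = 33/70
  H: (12/70) * 3 = 36/70
  G: (9/70) * 4 = 36/70
Sum = (25 + 42 + 19 + 33 + 36 + 36)/70 = 191/70

L = 191/70 = 2.7286 bits/symbol


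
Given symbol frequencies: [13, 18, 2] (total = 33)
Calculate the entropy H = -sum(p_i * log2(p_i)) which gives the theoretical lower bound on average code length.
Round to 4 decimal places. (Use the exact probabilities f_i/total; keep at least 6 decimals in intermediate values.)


Per-symbol terms -p_i * log2(p_i) with p_i = f_i/33:
  p = 13/33 = 0.393939: log2(p) = -1.343954, -p*log2(p) = 0.529437
  p = 18/33 = 0.545455: log2(p) = -0.874469, -p*log2(p) = 0.476983
  p = 2/33 = 0.060606: log2(p) = -4.044394, -p*log2(p) = 0.245115
H = 0.529437 + 0.476983 + 0.245115 = 1.251535

H = 1.2515 bits/symbol


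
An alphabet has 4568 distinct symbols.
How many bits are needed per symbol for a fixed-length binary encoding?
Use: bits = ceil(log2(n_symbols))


log2(4568) = 12.1573
Bracket: 2^12 = 4096 < 4568 <= 2^13 = 8192
So ceil(log2(4568)) = 13

bits = ceil(log2(4568)) = ceil(12.1573) = 13 bits


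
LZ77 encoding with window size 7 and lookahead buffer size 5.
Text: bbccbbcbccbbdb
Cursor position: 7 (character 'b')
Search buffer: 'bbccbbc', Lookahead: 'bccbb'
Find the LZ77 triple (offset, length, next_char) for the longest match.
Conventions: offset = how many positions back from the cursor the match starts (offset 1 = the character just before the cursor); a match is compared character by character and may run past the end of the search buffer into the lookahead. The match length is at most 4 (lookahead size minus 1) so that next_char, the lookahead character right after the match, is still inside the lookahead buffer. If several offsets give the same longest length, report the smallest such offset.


Try each offset into the search buffer:
  offset=1 (pos 6, char 'c'): match length 0
  offset=2 (pos 5, char 'b'): match length 2
  offset=3 (pos 4, char 'b'): match length 1
  offset=4 (pos 3, char 'c'): match length 0
  offset=5 (pos 2, char 'c'): match length 0
  offset=6 (pos 1, char 'b'): match length 4
  offset=7 (pos 0, char 'b'): match length 1
Longest match has length 4 at offset 6.
next_char = character at position 7 + 4 = 11 -> 'b'

Best match: offset=6, length=4 (matching 'bccb' starting at position 1)
LZ77 triple: (6, 4, 'b')


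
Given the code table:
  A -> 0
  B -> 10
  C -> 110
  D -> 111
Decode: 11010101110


Decoding:
110 -> C
10 -> B
10 -> B
111 -> D
0 -> A


Result: CBBDA


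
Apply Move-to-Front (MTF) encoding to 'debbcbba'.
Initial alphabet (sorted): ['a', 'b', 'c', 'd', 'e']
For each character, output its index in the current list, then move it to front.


MTF encoding:
'd': index 3 in ['a', 'b', 'c', 'd', 'e'] -> ['d', 'a', 'b', 'c', 'e']
'e': index 4 in ['d', 'a', 'b', 'c', 'e'] -> ['e', 'd', 'a', 'b', 'c']
'b': index 3 in ['e', 'd', 'a', 'b', 'c'] -> ['b', 'e', 'd', 'a', 'c']
'b': index 0 in ['b', 'e', 'd', 'a', 'c'] -> ['b', 'e', 'd', 'a', 'c']
'c': index 4 in ['b', 'e', 'd', 'a', 'c'] -> ['c', 'b', 'e', 'd', 'a']
'b': index 1 in ['c', 'b', 'e', 'd', 'a'] -> ['b', 'c', 'e', 'd', 'a']
'b': index 0 in ['b', 'c', 'e', 'd', 'a'] -> ['b', 'c', 'e', 'd', 'a']
'a': index 4 in ['b', 'c', 'e', 'd', 'a'] -> ['a', 'b', 'c', 'e', 'd']


Output: [3, 4, 3, 0, 4, 1, 0, 4]


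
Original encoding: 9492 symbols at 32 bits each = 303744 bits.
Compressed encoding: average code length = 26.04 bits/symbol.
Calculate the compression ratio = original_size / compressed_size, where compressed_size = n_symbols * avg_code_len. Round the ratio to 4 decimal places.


original_size = n_symbols * orig_bits = 9492 * 32 = 303744 bits
compressed_size = n_symbols * avg_code_len = 9492 * 26.04 = 247171.68 bits
ratio = original_size / compressed_size = 303744 / 247171.68 = 1.2289

Compression ratio = 1.2289


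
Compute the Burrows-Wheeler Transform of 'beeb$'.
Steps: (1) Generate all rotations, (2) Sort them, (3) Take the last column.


Rotations (sorted):
  0: $beeb -> last char: b
  1: b$bee -> last char: e
  2: beeb$ -> last char: $
  3: eb$be -> last char: e
  4: eeb$b -> last char: b


BWT = be$eb


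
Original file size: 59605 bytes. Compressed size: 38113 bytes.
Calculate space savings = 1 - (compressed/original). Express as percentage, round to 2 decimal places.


ratio = compressed/original = 38113/59605 = 0.639426
savings = 1 - ratio = 1 - 0.639426 = 0.360574
as a percentage: 0.360574 * 100 = 36.06%

Space savings = 1 - 38113/59605 = 36.06%


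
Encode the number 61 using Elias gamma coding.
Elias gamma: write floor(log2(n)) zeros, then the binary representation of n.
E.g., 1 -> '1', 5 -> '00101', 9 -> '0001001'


num_bits = floor(log2(61)) + 1 = 6
leading_zeros = num_bits - 1 = 5
binary(61) = 111101

Elias gamma(61) = '00000' + '111101' = 00000111101 (11 bits)


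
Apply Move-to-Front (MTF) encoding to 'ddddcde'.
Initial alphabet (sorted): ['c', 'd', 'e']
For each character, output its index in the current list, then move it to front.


MTF encoding:
'd': index 1 in ['c', 'd', 'e'] -> ['d', 'c', 'e']
'd': index 0 in ['d', 'c', 'e'] -> ['d', 'c', 'e']
'd': index 0 in ['d', 'c', 'e'] -> ['d', 'c', 'e']
'd': index 0 in ['d', 'c', 'e'] -> ['d', 'c', 'e']
'c': index 1 in ['d', 'c', 'e'] -> ['c', 'd', 'e']
'd': index 1 in ['c', 'd', 'e'] -> ['d', 'c', 'e']
'e': index 2 in ['d', 'c', 'e'] -> ['e', 'd', 'c']


Output: [1, 0, 0, 0, 1, 1, 2]


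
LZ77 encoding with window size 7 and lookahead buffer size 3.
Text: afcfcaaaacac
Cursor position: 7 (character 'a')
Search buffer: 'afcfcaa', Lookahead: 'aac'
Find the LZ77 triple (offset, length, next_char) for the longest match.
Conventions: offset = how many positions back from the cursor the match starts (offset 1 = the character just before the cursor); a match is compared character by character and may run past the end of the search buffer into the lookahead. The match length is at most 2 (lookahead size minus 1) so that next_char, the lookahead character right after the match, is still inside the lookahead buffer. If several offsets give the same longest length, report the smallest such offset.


Try each offset into the search buffer:
  offset=1 (pos 6, char 'a'): match length 2
  offset=2 (pos 5, char 'a'): match length 2
  offset=3 (pos 4, char 'c'): match length 0
  offset=4 (pos 3, char 'f'): match length 0
  offset=5 (pos 2, char 'c'): match length 0
  offset=6 (pos 1, char 'f'): match length 0
  offset=7 (pos 0, char 'a'): match length 1
Longest match has length 2, found at offsets 1, 2; take the smallest, offset 1.
next_char = character at position 7 + 2 = 9 -> 'c'

Best match: offset=1, length=2 (matching 'aa' starting at position 6)
LZ77 triple: (1, 2, 'c')


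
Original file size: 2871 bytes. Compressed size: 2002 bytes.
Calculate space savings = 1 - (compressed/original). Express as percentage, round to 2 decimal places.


ratio = compressed/original = 2002/2871 = 0.697318
savings = 1 - ratio = 1 - 0.697318 = 0.302682
as a percentage: 0.302682 * 100 = 30.27%

Space savings = 1 - 2002/2871 = 30.27%


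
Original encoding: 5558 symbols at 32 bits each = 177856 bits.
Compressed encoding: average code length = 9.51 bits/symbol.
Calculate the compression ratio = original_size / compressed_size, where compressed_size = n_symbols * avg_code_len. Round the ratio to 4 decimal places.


original_size = n_symbols * orig_bits = 5558 * 32 = 177856 bits
compressed_size = n_symbols * avg_code_len = 5558 * 9.51 = 52856.58 bits
ratio = original_size / compressed_size = 177856 / 52856.58 = 3.3649

Compression ratio = 3.3649


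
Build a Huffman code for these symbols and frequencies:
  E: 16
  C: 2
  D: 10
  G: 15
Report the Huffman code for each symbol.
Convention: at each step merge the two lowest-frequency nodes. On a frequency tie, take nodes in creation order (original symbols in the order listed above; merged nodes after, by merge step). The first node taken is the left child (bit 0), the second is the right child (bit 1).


Huffman tree construction:
Step 1: Merge C(2) + D(10) = 12
Step 2: Merge (C+D)(12) + G(15) = 27
Step 3: Merge E(16) + ((C+D)+G)(27) = 43
Read each symbol's code off the tree from the root (left child = 0, right child = 1).

Codes:
  E: 0 (length 1)
  C: 100 (length 3)
  D: 101 (length 3)
  G: 11 (length 2)
Average code length: 82/43 = 1.9070 bits/symbol


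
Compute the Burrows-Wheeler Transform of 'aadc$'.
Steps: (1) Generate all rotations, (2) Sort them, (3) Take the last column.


Rotations (sorted):
  0: $aadc -> last char: c
  1: aadc$ -> last char: $
  2: adc$a -> last char: a
  3: c$aad -> last char: d
  4: dc$aa -> last char: a


BWT = c$ada


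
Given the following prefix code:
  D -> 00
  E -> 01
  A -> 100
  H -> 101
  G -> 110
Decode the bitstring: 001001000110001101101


Decoding step by step:
Bits 00 -> D
Bits 100 -> A
Bits 100 -> A
Bits 01 -> E
Bits 100 -> A
Bits 01 -> E
Bits 101 -> H
Bits 101 -> H


Decoded message: DAAEAEHH


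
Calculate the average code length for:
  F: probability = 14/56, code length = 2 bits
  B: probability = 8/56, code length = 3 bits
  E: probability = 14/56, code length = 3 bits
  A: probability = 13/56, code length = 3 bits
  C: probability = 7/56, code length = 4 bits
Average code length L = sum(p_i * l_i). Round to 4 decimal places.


Weighted contributions p_i * l_i:
  F: (14/56) * 2 = 28/56
  B: (8/56) * 3 = 24/56
  E: (14/56) * 3 = 42/56
  A: (13/56) * 3 = 39/56
  C: (7/56) * 4 = 28/56
Sum = (28 + 24 + 42 + 39 + 28)/56 = 161/56

L = 161/56 = 2.8750 bits/symbol


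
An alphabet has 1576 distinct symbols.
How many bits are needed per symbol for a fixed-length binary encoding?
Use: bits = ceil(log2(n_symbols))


log2(1576) = 10.6221
Bracket: 2^10 = 1024 < 1576 <= 2^11 = 2048
So ceil(log2(1576)) = 11

bits = ceil(log2(1576)) = ceil(10.6221) = 11 bits


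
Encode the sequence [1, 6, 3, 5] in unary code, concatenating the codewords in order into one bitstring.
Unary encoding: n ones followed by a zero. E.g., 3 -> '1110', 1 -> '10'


Encode each number as n ones followed by a terminating 0:
  1 -> 10 (2 bits)
  6 -> 1111110 (7 bits)
  3 -> 1110 (4 bits)
  5 -> 111110 (6 bits)
Total length = 2 + 7 + 4 + 6 = 19 bits.

Unary([1, 6, 3, 5]) = 1011111101110111110 (19 bits)


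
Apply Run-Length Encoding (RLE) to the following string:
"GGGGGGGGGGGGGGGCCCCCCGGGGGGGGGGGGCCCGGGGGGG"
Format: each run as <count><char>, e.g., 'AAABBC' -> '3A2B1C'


Scanning runs left to right:
  i=0: run of 'G' x 15 -> '15G'
  i=15: run of 'C' x 6 -> '6C'
  i=21: run of 'G' x 12 -> '12G'
  i=33: run of 'C' x 3 -> '3C'
  i=36: run of 'G' x 7 -> '7G'

RLE = 15G6C12G3C7G


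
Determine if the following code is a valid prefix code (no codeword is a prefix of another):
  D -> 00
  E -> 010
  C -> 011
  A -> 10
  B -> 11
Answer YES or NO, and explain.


Checking each pair (does one codeword prefix another?):
  D='00' vs E='010': no prefix
  D='00' vs C='011': no prefix
  D='00' vs A='10': no prefix
  D='00' vs B='11': no prefix
  E='010' vs D='00': no prefix
  E='010' vs C='011': no prefix
  E='010' vs A='10': no prefix
  E='010' vs B='11': no prefix
  C='011' vs D='00': no prefix
  C='011' vs E='010': no prefix
  C='011' vs A='10': no prefix
  C='011' vs B='11': no prefix
  A='10' vs D='00': no prefix
  A='10' vs E='010': no prefix
  A='10' vs C='011': no prefix
  A='10' vs B='11': no prefix
  B='11' vs D='00': no prefix
  B='11' vs E='010': no prefix
  B='11' vs C='011': no prefix
  B='11' vs A='10': no prefix
No violation found over all pairs.

YES -- this is a valid prefix code. No codeword is a prefix of any other codeword.


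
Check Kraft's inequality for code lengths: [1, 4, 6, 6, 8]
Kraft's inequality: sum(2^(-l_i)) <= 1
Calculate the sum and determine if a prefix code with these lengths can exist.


Sum = 2^(-1) + 2^(-4) + 2^(-6) + 2^(-6) + 2^(-8)
    = 0.5 + 0.0625 + 0.015625 + 0.015625 + 0.00390625
    = 153/256 = 0.59765625
Since 0.59765625 <= 1, Kraft's inequality IS satisfied.
A prefix code with these lengths CAN exist.

Kraft sum = 0.59765625. Satisfied.


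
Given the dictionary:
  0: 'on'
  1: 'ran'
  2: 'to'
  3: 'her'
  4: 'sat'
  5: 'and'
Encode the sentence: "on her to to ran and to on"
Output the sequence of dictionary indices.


Look up each word in the dictionary:
  'on' -> 0
  'her' -> 3
  'to' -> 2
  'to' -> 2
  'ran' -> 1
  'and' -> 5
  'to' -> 2
  'on' -> 0

Encoded: [0, 3, 2, 2, 1, 5, 2, 0]


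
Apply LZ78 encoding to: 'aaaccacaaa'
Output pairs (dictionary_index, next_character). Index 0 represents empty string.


LZ78 encoding steps:
Dictionary: {0: ''}
Step 1: w='' (idx 0), next='a' -> output (0, 'a'), add 'a' as idx 1
Step 2: w='a' (idx 1), next='a' -> output (1, 'a'), add 'aa' as idx 2
Step 3: w='' (idx 0), next='c' -> output (0, 'c'), add 'c' as idx 3
Step 4: w='c' (idx 3), next='a' -> output (3, 'a'), add 'ca' as idx 4
Step 5: w='ca' (idx 4), next='a' -> output (4, 'a'), add 'caa' as idx 5
Step 6: w='a' (idx 1), end of input -> output (1, '')


Encoded: [(0, 'a'), (1, 'a'), (0, 'c'), (3, 'a'), (4, 'a'), (1, '')]


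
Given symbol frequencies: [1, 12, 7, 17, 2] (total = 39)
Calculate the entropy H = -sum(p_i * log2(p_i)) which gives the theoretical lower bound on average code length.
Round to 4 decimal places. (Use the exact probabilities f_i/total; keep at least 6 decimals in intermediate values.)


Per-symbol terms -p_i * log2(p_i) with p_i = f_i/39:
  p = 1/39 = 0.025641: log2(p) = -5.285402, -p*log2(p) = 0.135523
  p = 12/39 = 0.307692: log2(p) = -1.700440, -p*log2(p) = 0.523212
  p = 7/39 = 0.179487: log2(p) = -2.478047, -p*log2(p) = 0.444778
  p = 17/39 = 0.435897: log2(p) = -1.197939, -p*log2(p) = 0.522179
  p = 2/39 = 0.051282: log2(p) = -4.285402, -p*log2(p) = 0.219764
H = 0.135523 + 0.523212 + 0.444778 + 0.522179 + 0.219764 = 1.845456

H = 1.8455 bits/symbol


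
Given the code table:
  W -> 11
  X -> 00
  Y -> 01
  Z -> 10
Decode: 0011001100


Decoding:
00 -> X
11 -> W
00 -> X
11 -> W
00 -> X


Result: XWXWX


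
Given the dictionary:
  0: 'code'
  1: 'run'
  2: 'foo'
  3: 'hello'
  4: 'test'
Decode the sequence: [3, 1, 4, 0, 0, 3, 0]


Look up each index in the dictionary:
  3 -> 'hello'
  1 -> 'run'
  4 -> 'test'
  0 -> 'code'
  0 -> 'code'
  3 -> 'hello'
  0 -> 'code'

Decoded: "hello run test code code hello code"


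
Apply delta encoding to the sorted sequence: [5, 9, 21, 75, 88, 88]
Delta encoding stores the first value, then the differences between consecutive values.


First value: 5
Deltas:
  9 - 5 = 4
  21 - 9 = 12
  75 - 21 = 54
  88 - 75 = 13
  88 - 88 = 0


Delta encoded: [5, 4, 12, 54, 13, 0]


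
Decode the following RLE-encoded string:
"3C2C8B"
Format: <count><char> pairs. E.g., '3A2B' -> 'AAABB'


Expanding each <count><char> pair:
  3C -> 'CCC'
  2C -> 'CC'
  8B -> 'BBBBBBBB'

Decoded = CCCCCBBBBBBBB


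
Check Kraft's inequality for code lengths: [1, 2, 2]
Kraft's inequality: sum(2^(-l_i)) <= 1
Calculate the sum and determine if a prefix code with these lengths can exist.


Sum = 2^(-1) + 2^(-2) + 2^(-2)
    = 0.5 + 0.25 + 0.25
    = 4/4 = 1.0
Since 1.0 <= 1, Kraft's inequality IS satisfied.
A prefix code with these lengths CAN exist.

Kraft sum = 1.0. Satisfied.


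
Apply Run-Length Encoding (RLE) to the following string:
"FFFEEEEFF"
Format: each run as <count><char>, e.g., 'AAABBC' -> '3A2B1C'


Scanning runs left to right:
  i=0: run of 'F' x 3 -> '3F'
  i=3: run of 'E' x 4 -> '4E'
  i=7: run of 'F' x 2 -> '2F'

RLE = 3F4E2F


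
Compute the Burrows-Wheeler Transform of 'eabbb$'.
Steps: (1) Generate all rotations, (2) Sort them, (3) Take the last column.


Rotations (sorted):
  0: $eabbb -> last char: b
  1: abbb$e -> last char: e
  2: b$eabb -> last char: b
  3: bb$eab -> last char: b
  4: bbb$ea -> last char: a
  5: eabbb$ -> last char: $


BWT = bebba$


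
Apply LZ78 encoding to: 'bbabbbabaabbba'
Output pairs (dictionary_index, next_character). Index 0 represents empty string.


LZ78 encoding steps:
Dictionary: {0: ''}
Step 1: w='' (idx 0), next='b' -> output (0, 'b'), add 'b' as idx 1
Step 2: w='b' (idx 1), next='a' -> output (1, 'a'), add 'ba' as idx 2
Step 3: w='b' (idx 1), next='b' -> output (1, 'b'), add 'bb' as idx 3
Step 4: w='ba' (idx 2), next='b' -> output (2, 'b'), add 'bab' as idx 4
Step 5: w='' (idx 0), next='a' -> output (0, 'a'), add 'a' as idx 5
Step 6: w='a' (idx 5), next='b' -> output (5, 'b'), add 'ab' as idx 6
Step 7: w='bb' (idx 3), next='a' -> output (3, 'a'), add 'bba' as idx 7


Encoded: [(0, 'b'), (1, 'a'), (1, 'b'), (2, 'b'), (0, 'a'), (5, 'b'), (3, 'a')]


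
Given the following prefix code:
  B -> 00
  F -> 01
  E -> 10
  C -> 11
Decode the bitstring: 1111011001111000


Decoding step by step:
Bits 11 -> C
Bits 11 -> C
Bits 01 -> F
Bits 10 -> E
Bits 01 -> F
Bits 11 -> C
Bits 10 -> E
Bits 00 -> B


Decoded message: CCFEFCEB


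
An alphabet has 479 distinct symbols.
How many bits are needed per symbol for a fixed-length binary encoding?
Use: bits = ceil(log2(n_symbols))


log2(479) = 8.9039
Bracket: 2^8 = 256 < 479 <= 2^9 = 512
So ceil(log2(479)) = 9

bits = ceil(log2(479)) = ceil(8.9039) = 9 bits


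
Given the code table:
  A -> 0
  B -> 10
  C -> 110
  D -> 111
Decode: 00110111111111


Decoding:
0 -> A
0 -> A
110 -> C
111 -> D
111 -> D
111 -> D


Result: AACDDD


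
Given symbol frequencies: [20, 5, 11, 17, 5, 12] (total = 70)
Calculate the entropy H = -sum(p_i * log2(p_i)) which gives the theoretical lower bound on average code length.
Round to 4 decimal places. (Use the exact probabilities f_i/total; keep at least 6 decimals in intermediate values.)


Per-symbol terms -p_i * log2(p_i) with p_i = f_i/70:
  p = 20/70 = 0.285714: log2(p) = -1.807355, -p*log2(p) = 0.516387
  p = 5/70 = 0.071429: log2(p) = -3.807355, -p*log2(p) = 0.271954
  p = 11/70 = 0.157143: log2(p) = -2.669851, -p*log2(p) = 0.419548
  p = 17/70 = 0.242857: log2(p) = -2.041820, -p*log2(p) = 0.495871
  p = 5/70 = 0.071429: log2(p) = -3.807355, -p*log2(p) = 0.271954
  p = 12/70 = 0.171429: log2(p) = -2.544321, -p*log2(p) = 0.436169
H = 0.516387 + 0.271954 + 0.419548 + 0.495871 + 0.271954 + 0.436169 = 2.411883

H = 2.4119 bits/symbol
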